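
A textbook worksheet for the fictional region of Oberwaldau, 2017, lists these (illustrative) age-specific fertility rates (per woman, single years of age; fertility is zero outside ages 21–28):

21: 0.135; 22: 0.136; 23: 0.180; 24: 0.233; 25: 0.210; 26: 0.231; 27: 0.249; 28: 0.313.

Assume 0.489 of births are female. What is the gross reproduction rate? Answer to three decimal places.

Proportion female at birth = 0.489.
Sum of ASFRs = 0.135 + 0.136 + 0.180 + 0.233 + 0.210 + 0.231 + 0.249 + 0.313 = 1.687
TFR = 1.687
GRR = 0.489 × 1.687 = 0.82494

0.825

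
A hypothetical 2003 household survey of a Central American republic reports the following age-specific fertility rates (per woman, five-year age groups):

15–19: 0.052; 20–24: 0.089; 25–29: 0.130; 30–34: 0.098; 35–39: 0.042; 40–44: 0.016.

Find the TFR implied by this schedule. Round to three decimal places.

Sum of ASFRs = 0.052 + 0.089 + 0.130 + 0.098 + 0.042 + 0.016 = 0.427
TFR = 5 × 0.427 = 2.135

2.135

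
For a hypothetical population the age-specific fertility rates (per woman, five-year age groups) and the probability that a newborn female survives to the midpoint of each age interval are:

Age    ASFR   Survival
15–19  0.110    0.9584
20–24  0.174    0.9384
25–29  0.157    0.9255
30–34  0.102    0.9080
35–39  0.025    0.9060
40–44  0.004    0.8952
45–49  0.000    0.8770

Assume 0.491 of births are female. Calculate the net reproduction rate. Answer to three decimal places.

1.308

Proportion female at birth = 0.491.
Weighting each age-specific rate by interval width and survival:
  15–19: 5 × 0.110 × 0.9584 = 0.52712
  20–24: 5 × 0.174 × 0.9384 = 0.81641
  25–29: 5 × 0.157 × 0.9255 = 0.72652
  30–34: 5 × 0.102 × 0.9080 = 0.46308
  35–39: 5 × 0.025 × 0.9060 = 0.11325
  40–44: 5 × 0.004 × 0.8952 = 0.01790
  45–49: 5 × 0.000 × 0.8770 = 0.00000
Sum = 2.66428
NRR = 0.491 × 2.66428 = 1.30816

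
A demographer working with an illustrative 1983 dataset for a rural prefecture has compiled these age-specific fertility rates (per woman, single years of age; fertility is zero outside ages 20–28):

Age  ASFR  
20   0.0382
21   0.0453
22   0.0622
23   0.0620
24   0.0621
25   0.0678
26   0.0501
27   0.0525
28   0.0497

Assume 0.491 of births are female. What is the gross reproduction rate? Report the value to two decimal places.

0.24

Proportion female at birth = 0.491.
Sum of ASFRs = 0.0382 + 0.0453 + 0.0622 + 0.0620 + 0.0621 + 0.0678 + 0.0501 + 0.0525 + 0.0497 = 0.4899
TFR = 0.4899
GRR = 0.491 × 0.4899 = 0.24054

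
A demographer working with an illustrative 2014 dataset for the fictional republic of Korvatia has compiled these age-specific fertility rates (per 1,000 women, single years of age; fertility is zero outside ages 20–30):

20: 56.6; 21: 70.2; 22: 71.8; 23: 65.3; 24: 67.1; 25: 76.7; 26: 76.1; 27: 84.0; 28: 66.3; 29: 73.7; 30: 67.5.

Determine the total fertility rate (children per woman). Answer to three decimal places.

Sum of ASFRs = 56.6 + 70.2 + 71.8 + 65.3 + 67.1 + 76.7 + 76.1 + 84.0 + 66.3 + 73.7 + 67.5 = 775.3
TFR = 775.3 / 1000 = 0.7753

0.775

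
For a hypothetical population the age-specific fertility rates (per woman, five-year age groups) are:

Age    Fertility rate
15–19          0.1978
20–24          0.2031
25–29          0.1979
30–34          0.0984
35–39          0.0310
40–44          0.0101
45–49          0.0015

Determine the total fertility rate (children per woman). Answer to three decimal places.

Sum of ASFRs = 0.1978 + 0.2031 + 0.1979 + 0.0984 + 0.0310 + 0.0101 + 0.0015 = 0.7398
TFR = 5 × 0.7398 = 3.699

3.699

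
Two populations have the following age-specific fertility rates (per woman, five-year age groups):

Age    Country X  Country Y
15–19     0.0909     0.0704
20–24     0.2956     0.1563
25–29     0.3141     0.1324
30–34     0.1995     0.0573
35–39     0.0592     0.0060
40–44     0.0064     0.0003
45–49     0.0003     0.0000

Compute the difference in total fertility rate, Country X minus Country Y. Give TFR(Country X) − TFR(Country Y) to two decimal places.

2.72

Country X:
  Sum of ASFRs = 0.0909 + 0.2956 + 0.3141 + 0.1995 + 0.0592 + 0.0064 + 0.0003 = 0.9660
  TFR = 5 × 0.9660 = 4.83
Country Y:
  Sum of ASFRs = 0.0704 + 0.1563 + 0.1324 + 0.0573 + 0.0060 + 0.0003 + 0.0000 = 0.4227
  TFR = 5 × 0.4227 = 2.1135
Difference = 4.83 − 2.1135 = 2.7165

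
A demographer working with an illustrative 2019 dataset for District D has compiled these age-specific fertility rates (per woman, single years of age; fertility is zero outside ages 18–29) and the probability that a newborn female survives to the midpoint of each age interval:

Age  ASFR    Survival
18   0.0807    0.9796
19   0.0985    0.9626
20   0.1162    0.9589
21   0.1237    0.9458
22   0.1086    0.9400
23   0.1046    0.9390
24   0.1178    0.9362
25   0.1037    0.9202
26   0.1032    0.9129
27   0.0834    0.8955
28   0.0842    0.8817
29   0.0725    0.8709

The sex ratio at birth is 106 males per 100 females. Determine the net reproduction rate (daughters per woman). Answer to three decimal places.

Proportion female at birth = 100 / (100 + 106) = 0.48544.
Per-age-group product (1 × ASFR × survival probability):
  18: 1 × 0.0807 × 0.9796 = 0.07905
  19: 1 × 0.0985 × 0.9626 = 0.09482
  20: 1 × 0.1162 × 0.9589 = 0.11142
  21: 1 × 0.1237 × 0.9458 = 0.11700
  22: 1 × 0.1086 × 0.9400 = 0.10208
  23: 1 × 0.1046 × 0.9390 = 0.09822
  24: 1 × 0.1178 × 0.9362 = 0.11028
  25: 1 × 0.1037 × 0.9202 = 0.09542
  26: 1 × 0.1032 × 0.9129 = 0.09421
  27: 1 × 0.0834 × 0.8955 = 0.07468
  28: 1 × 0.0842 × 0.8817 = 0.07424
  29: 1 × 0.0725 × 0.8709 = 0.06314
Sum = 1.11456
NRR = 0.48544 × 1.11456 = 0.54105

0.541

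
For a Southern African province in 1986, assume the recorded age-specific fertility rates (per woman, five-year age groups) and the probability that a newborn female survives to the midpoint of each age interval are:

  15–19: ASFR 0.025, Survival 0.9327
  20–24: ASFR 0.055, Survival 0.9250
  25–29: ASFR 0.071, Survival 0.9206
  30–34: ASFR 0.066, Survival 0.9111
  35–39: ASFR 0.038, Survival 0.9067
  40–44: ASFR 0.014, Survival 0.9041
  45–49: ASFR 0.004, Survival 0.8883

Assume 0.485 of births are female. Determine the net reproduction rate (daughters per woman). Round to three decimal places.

0.607

Proportion female at birth = 0.485.
Per-age-group product (5 × ASFR × survival probability):
  15–19: 5 × 0.025 × 0.9327 = 0.11659
  20–24: 5 × 0.055 × 0.9250 = 0.25438
  25–29: 5 × 0.071 × 0.9206 = 0.32681
  30–34: 5 × 0.066 × 0.9111 = 0.30066
  35–39: 5 × 0.038 × 0.9067 = 0.17227
  40–44: 5 × 0.014 × 0.9041 = 0.06329
  45–49: 5 × 0.004 × 0.8883 = 0.01777
Sum = 1.25177
NRR = 0.485 × 1.25177 = 0.60711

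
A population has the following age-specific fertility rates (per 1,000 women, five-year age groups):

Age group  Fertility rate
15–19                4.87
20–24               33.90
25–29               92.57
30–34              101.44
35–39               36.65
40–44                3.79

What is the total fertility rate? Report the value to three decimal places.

Sum of ASFRs = 4.87 + 33.90 + 92.57 + 101.44 + 36.65 + 3.79 = 273.22
TFR = 5 × 273.22 / 1000 = 1.3661

1.366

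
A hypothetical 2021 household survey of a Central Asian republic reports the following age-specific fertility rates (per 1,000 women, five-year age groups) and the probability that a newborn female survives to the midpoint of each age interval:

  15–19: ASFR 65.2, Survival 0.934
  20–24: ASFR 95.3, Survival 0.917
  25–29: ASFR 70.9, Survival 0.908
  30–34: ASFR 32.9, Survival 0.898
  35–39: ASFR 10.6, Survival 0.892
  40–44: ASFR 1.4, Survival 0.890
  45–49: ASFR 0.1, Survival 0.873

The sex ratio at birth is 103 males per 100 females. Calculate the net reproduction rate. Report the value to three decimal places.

Proportion female at birth = 100 / (100 + 103) = 0.49261.
Each age group contributes 5 × ASFR × survival:
  15–19: 5 × 65.2/1000 × 0.934 = 0.30448
  20–24: 5 × 95.3/1000 × 0.917 = 0.43695
  25–29: 5 × 70.9/1000 × 0.908 = 0.32189
  30–34: 5 × 32.9/1000 × 0.898 = 0.14772
  35–39: 5 × 10.6/1000 × 0.892 = 0.04728
  40–44: 5 × 1.4/1000 × 0.890 = 0.00623
  45–49: 5 × 0.1/1000 × 0.873 = 0.00044
Sum = 1.26499
NRR = 0.49261 × 1.26499 = 0.62315

0.623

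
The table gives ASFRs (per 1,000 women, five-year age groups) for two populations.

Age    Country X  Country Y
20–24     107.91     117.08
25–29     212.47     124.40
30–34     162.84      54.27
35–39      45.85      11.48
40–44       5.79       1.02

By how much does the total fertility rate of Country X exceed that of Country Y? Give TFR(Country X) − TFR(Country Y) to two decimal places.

Country X:
  Sum of ASFRs = 107.91 + 212.47 + 162.84 + 45.85 + 5.79 = 534.86
  TFR = 5 × 534.86 / 1000 = 2.6743
Country Y:
  Sum of ASFRs = 117.08 + 124.40 + 54.27 + 11.48 + 1.02 = 308.25
  TFR = 5 × 308.25 / 1000 = 1.54125
Difference = 2.6743 − 1.54125 = 1.13305

1.13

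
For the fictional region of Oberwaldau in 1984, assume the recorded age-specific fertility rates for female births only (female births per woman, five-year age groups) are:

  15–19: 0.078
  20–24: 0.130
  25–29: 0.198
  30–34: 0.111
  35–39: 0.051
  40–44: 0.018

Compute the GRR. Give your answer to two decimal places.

2.93

Sum of female ASFRs = 0.078 + 0.130 + 0.198 + 0.111 + 0.051 + 0.018 = 0.586
GRR = 5 × 0.586 = 2.93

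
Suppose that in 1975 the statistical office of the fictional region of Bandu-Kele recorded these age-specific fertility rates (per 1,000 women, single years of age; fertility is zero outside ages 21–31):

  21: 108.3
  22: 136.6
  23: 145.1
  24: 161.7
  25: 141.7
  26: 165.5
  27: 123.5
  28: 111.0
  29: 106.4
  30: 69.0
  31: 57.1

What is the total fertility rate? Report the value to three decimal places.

Sum of ASFRs = 108.3 + 136.6 + 145.1 + 161.7 + 141.7 + 165.5 + 123.5 + 111.0 + 106.4 + 69.0 + 57.1 = 1325.9
TFR = 1325.9 / 1000 = 1.3259

1.326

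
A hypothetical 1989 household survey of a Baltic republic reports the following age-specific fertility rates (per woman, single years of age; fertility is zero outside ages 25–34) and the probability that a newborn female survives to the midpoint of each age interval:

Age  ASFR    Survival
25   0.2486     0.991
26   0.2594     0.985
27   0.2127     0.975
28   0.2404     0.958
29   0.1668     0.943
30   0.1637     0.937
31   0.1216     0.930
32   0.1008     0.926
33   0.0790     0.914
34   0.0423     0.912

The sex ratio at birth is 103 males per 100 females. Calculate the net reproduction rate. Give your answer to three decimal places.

Proportion female at birth = 100 / (100 + 103) = 0.49261.
Survival-weighted fertility by age (1·fₓ·Sₓ):
  25: 1 × 0.2486 × 0.991 = 0.24636
  26: 1 × 0.2594 × 0.985 = 0.25551
  27: 1 × 0.2127 × 0.975 = 0.20738
  28: 1 × 0.2404 × 0.958 = 0.23030
  29: 1 × 0.1668 × 0.943 = 0.15729
  30: 1 × 0.1637 × 0.937 = 0.15339
  31: 1 × 0.1216 × 0.930 = 0.11309
  32: 1 × 0.1008 × 0.926 = 0.09334
  33: 1 × 0.0790 × 0.914 = 0.07221
  34: 1 × 0.0423 × 0.912 = 0.03858
Sum = 1.56745
NRR = 0.49261 × 1.56745 = 0.77214
With NRR below 1 the population is below replacement fertility.

0.772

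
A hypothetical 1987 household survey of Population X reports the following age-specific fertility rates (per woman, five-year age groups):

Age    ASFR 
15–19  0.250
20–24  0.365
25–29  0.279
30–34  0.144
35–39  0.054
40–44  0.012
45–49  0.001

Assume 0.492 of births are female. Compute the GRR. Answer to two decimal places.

2.72

Proportion female at birth = 0.492.
Sum of ASFRs = 0.250 + 0.365 + 0.279 + 0.144 + 0.054 + 0.012 + 0.001 = 1.105
TFR = 5 × 1.105 = 5.525
GRR = 0.492 × 5.525 = 2.71830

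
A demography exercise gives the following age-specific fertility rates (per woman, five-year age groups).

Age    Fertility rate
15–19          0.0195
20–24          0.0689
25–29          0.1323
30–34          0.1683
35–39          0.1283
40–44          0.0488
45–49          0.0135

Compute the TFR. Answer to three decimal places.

2.898

Sum of ASFRs = 0.0195 + 0.0689 + 0.1323 + 0.1683 + 0.1283 + 0.0488 + 0.0135 = 0.5796
TFR = 5 × 0.5796 = 2.898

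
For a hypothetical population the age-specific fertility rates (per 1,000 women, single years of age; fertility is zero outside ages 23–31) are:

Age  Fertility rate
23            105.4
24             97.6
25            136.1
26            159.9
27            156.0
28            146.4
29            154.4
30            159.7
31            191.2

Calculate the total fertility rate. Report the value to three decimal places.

Sum of ASFRs = 105.4 + 97.6 + 136.1 + 159.9 + 156.0 + 146.4 + 154.4 + 159.7 + 191.2 = 1306.7
TFR = 1306.7 / 1000 = 1.3067

1.307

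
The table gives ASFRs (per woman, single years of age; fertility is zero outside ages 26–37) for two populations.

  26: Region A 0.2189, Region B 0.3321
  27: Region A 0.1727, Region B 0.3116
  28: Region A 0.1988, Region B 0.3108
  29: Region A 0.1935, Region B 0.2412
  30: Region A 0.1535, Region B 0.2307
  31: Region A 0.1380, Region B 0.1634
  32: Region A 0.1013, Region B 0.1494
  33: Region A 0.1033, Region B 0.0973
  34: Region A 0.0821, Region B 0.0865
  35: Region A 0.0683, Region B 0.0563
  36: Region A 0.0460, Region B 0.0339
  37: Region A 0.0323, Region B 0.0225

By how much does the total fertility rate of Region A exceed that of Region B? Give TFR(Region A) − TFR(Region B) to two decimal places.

-0.53

Region A:
  Sum of ASFRs = 0.2189 + 0.1727 + 0.1988 + 0.1935 + 0.1535 + 0.1380 + 0.1013 + 0.1033 + 0.0821 + 0.0683 + 0.0460 + 0.0323 = 1.5087
  TFR = 1.5087
Region B:
  Sum of ASFRs = 0.3321 + 0.3116 + 0.3108 + 0.2412 + 0.2307 + 0.1634 + 0.1494 + 0.0973 + 0.0865 + 0.0563 + 0.0339 + 0.0225 = 2.0357
  TFR = 2.0357
Difference = 1.5087 − 2.0357 = -0.527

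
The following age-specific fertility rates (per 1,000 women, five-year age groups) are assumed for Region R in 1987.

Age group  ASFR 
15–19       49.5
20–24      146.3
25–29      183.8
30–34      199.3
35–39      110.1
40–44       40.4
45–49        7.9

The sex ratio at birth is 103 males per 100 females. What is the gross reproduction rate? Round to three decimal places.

1.816

Proportion female at birth = 100 / (100 + 103) = 0.49261.
Sum of ASFRs = 49.5 + 146.3 + 183.8 + 199.3 + 110.1 + 40.4 + 7.9 = 737.3
TFR = 5 × 737.3 / 1000 = 3.6865
GRR = 0.49261 × 3.6865 = 1.81601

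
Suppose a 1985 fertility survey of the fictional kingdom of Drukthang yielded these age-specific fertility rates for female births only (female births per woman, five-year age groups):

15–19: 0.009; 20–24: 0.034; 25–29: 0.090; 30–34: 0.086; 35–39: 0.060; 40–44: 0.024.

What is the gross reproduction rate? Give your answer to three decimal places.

1.515

Sum of female ASFRs = 0.009 + 0.034 + 0.090 + 0.086 + 0.060 + 0.024 = 0.303
GRR = 5 × 0.303 = 1.515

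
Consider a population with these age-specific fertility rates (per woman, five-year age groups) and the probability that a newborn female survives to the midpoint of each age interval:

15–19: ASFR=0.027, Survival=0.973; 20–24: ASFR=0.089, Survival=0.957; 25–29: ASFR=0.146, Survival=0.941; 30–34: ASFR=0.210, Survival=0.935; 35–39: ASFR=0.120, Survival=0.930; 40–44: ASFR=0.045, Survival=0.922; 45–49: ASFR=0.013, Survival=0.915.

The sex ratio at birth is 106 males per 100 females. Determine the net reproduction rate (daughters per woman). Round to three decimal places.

Proportion female at birth = 100 / (100 + 106) = 0.48544.
Weighting each age-specific rate by interval width and survival:
  15–19: 5 × 0.027 × 0.973 = 0.13136
  20–24: 5 × 0.089 × 0.957 = 0.42587
  25–29: 5 × 0.146 × 0.941 = 0.68693
  30–34: 5 × 0.210 × 0.935 = 0.98175
  35–39: 5 × 0.120 × 0.930 = 0.55800
  40–44: 5 × 0.045 × 0.922 = 0.20745
  45–49: 5 × 0.013 × 0.915 = 0.05948
Sum = 3.05084
NRR = 0.48544 × 3.05084 = 1.48100

1.481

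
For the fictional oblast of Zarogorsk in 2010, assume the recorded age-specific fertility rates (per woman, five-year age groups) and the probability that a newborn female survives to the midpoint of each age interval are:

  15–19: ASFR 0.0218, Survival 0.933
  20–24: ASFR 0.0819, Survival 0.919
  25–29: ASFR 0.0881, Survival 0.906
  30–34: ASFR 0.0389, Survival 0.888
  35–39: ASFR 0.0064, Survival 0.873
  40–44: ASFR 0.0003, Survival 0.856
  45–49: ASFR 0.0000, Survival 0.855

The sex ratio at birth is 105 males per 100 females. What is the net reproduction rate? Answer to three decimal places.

Proportion female at birth = 100 / (100 + 105) = 0.48780.
Survival-weighted fertility by age (5·fₓ·Sₓ):
  15–19: 5 × 0.0218 × 0.933 = 0.10170
  20–24: 5 × 0.0819 × 0.919 = 0.37633
  25–29: 5 × 0.0881 × 0.906 = 0.39909
  30–34: 5 × 0.0389 × 0.888 = 0.17272
  35–39: 5 × 0.0064 × 0.873 = 0.02794
  40–44: 5 × 0.0003 × 0.856 = 0.00128
  45–49: 5 × 0.0000 × 0.855 = 0.00000
Sum = 1.07906
NRR = 0.48780 × 1.07906 = 0.52637
With NRR below 1 the population is below replacement fertility.

0.526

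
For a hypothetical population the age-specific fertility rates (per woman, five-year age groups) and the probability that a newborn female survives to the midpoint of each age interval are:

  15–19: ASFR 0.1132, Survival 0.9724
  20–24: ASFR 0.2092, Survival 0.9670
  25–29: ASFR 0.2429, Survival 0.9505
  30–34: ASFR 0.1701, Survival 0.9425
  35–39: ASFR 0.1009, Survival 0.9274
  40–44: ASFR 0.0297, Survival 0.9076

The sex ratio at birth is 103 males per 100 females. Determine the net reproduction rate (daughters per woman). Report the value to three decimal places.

Proportion female at birth = 100 / (100 + 103) = 0.49261.
Per-age-group product (5 × ASFR × survival probability):
  15–19: 5 × 0.1132 × 0.9724 = 0.55038
  20–24: 5 × 0.2092 × 0.9670 = 1.01148
  25–29: 5 × 0.2429 × 0.9505 = 1.15438
  30–34: 5 × 0.1701 × 0.9425 = 0.80160
  35–39: 5 × 0.1009 × 0.9274 = 0.46787
  40–44: 5 × 0.0297 × 0.9076 = 0.13478
Sum = 4.12049
NRR = 0.49261 × 4.12049 = 2.02979
NRR > 1, so each generation more than replaces itself.

2.030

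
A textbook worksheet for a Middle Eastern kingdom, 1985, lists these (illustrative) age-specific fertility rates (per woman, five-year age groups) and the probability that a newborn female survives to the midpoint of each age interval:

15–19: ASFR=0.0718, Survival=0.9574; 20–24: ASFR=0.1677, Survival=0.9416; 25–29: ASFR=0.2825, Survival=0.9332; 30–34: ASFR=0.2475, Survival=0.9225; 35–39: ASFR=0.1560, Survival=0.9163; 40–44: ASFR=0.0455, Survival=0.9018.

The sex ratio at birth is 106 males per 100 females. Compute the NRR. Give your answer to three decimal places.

Proportion female at birth = 100 / (100 + 106) = 0.48544.
Weighting each age-specific rate by interval width and survival:
  15–19: 5 × 0.0718 × 0.9574 = 0.34371
  20–24: 5 × 0.1677 × 0.9416 = 0.78953
  25–29: 5 × 0.2825 × 0.9332 = 1.31815
  30–34: 5 × 0.2475 × 0.9225 = 1.14159
  35–39: 5 × 0.1560 × 0.9163 = 0.71471
  40–44: 5 × 0.0455 × 0.9018 = 0.20516
Sum = 4.51285
NRR = 0.48544 × 4.51285 = 2.19072
An NRR exceeding 1 indicates intrinsic growth under these rates.

2.191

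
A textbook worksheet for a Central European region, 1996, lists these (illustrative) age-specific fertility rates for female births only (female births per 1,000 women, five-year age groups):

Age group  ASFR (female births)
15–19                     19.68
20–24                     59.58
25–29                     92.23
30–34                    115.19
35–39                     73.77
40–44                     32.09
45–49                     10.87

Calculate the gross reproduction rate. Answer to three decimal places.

2.017

Sum of female ASFRs = 19.68 + 59.58 + 92.23 + 115.19 + 73.77 + 32.09 + 10.87 = 403.41
GRR = 5 × 403.41 / 1000 = 2.01705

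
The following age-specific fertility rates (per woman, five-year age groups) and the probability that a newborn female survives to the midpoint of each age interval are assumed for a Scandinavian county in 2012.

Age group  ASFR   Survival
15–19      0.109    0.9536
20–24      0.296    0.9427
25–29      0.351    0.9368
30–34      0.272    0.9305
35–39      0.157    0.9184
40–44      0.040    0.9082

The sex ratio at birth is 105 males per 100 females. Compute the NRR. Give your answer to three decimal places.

2.794

Proportion female at birth = 100 / (100 + 105) = 0.48780.
Per-age-group product (5 × ASFR × survival probability):
  15–19: 5 × 0.109 × 0.9536 = 0.51971
  20–24: 5 × 0.296 × 0.9427 = 1.39520
  25–29: 5 × 0.351 × 0.9368 = 1.64408
  30–34: 5 × 0.272 × 0.9305 = 1.26548
  35–39: 5 × 0.157 × 0.9184 = 0.72094
  40–44: 5 × 0.040 × 0.9082 = 0.18164
Sum = 5.72705
NRR = 0.48780 × 5.72705 = 2.79365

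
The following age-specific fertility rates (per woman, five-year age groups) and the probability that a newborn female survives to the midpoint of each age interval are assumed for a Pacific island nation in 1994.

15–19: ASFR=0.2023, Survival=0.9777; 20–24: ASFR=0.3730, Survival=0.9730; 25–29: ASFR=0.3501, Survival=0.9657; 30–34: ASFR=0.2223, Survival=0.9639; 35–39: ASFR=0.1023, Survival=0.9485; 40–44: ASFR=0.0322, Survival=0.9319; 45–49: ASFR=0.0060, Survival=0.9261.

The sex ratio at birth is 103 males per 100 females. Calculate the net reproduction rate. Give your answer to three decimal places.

3.068

Proportion female at birth = 100 / (100 + 103) = 0.49261.
Per-age-group product (5 × ASFR × survival probability):
  15–19: 5 × 0.2023 × 0.9777 = 0.98894
  20–24: 5 × 0.3730 × 0.9730 = 1.81465
  25–29: 5 × 0.3501 × 0.9657 = 1.69046
  30–34: 5 × 0.2223 × 0.9639 = 1.07137
  35–39: 5 × 0.1023 × 0.9485 = 0.48516
  40–44: 5 × 0.0322 × 0.9319 = 0.15004
  45–49: 5 × 0.0060 × 0.9261 = 0.02778
Sum = 6.22840
NRR = 0.49261 × 6.22840 = 3.06817
With NRR above 1 the population is above replacement fertility.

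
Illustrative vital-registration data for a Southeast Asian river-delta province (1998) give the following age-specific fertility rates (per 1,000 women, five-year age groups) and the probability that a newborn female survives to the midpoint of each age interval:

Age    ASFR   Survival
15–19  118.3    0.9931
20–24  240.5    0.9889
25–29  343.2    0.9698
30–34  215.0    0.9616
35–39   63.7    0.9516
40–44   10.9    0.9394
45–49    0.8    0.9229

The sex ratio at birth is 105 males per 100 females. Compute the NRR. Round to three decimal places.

Proportion female at birth = 100 / (100 + 105) = 0.48780.
Survival-weighted fertility by age (5·fₓ·Sₓ):
  15–19: 5 × 118.3/1000 × 0.9931 = 0.58742
  20–24: 5 × 240.5/1000 × 0.9889 = 1.18915
  25–29: 5 × 343.2/1000 × 0.9698 = 1.66418
  30–34: 5 × 215.0/1000 × 0.9616 = 1.03372
  35–39: 5 × 63.7/1000 × 0.9516 = 0.30308
  40–44: 5 × 10.9/1000 × 0.9394 = 0.05120
  45–49: 5 × 0.8/1000 × 0.9229 = 0.00369
Sum = 4.83244
NRR = 0.48780 × 4.83244 = 2.35726
With NRR above 1 the population is above replacement fertility.

2.357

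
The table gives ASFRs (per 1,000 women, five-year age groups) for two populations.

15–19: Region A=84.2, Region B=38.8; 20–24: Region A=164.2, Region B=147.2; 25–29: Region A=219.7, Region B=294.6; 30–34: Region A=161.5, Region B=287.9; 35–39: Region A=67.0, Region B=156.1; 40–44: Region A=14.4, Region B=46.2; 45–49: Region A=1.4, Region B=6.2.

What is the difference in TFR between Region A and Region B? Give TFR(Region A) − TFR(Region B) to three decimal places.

Region A:
  Sum of ASFRs = 84.2 + 164.2 + 219.7 + 161.5 + 67.0 + 14.4 + 1.4 = 712.4
  TFR = 5 × 712.4 / 1000 = 3.562
Region B:
  Sum of ASFRs = 38.8 + 147.2 + 294.6 + 287.9 + 156.1 + 46.2 + 6.2 = 977.0
  TFR = 5 × 977.0 / 1000 = 4.885
Difference = 3.562 − 4.885 = -1.323

-1.323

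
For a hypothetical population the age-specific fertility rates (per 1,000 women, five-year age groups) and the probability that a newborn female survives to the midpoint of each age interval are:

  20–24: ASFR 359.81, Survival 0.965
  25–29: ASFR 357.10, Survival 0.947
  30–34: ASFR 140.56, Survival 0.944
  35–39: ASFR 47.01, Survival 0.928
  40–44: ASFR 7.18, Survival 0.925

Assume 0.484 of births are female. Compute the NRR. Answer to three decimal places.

2.101

Proportion female at birth = 0.484.
Survival-weighted fertility by age (5·fₓ·Sₓ):
  20–24: 5 × 359.81/1000 × 0.965 = 1.73608
  25–29: 5 × 357.10/1000 × 0.947 = 1.69087
  30–34: 5 × 140.56/1000 × 0.944 = 0.66344
  35–39: 5 × 47.01/1000 × 0.928 = 0.21813
  40–44: 5 × 7.18/1000 × 0.925 = 0.03321
Sum = 4.34173
NRR = 0.484 × 4.34173 = 2.10140
NRR > 1, so each generation more than replaces itself.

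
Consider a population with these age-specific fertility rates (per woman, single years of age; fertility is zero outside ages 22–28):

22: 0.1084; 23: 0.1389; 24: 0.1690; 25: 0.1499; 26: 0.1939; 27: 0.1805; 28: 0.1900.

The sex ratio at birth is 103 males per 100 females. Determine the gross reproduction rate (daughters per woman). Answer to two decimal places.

0.56

Proportion female at birth = 100 / (100 + 103) = 0.49261.
Sum of ASFRs = 0.1084 + 0.1389 + 0.1690 + 0.1499 + 0.1939 + 0.1805 + 0.1900 = 1.1306
TFR = 1.1306
GRR = 0.49261 × 1.1306 = 0.55694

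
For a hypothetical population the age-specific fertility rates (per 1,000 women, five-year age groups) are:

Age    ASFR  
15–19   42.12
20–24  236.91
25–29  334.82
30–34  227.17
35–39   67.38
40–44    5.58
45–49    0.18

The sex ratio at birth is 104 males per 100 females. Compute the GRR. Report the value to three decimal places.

2.241

Proportion female at birth = 100 / (100 + 104) = 0.49020.
Sum of ASFRs = 42.12 + 236.91 + 334.82 + 227.17 + 67.38 + 5.58 + 0.18 = 914.16
TFR = 5 × 914.16 / 1000 = 4.5708
GRR = 0.49020 × 4.5708 = 2.24061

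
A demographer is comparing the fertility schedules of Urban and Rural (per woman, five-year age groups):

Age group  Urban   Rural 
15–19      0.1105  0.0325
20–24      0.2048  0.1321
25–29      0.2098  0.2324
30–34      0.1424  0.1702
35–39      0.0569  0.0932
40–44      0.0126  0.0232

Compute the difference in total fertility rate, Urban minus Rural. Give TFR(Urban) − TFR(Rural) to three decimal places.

0.267

Urban:
  Sum of ASFRs = 0.1105 + 0.2048 + 0.2098 + 0.1424 + 0.0569 + 0.0126 = 0.7370
  TFR = 5 × 0.7370 = 3.685
Rural:
  Sum of ASFRs = 0.0325 + 0.1321 + 0.2324 + 0.1702 + 0.0932 + 0.0232 = 0.6836
  TFR = 5 × 0.6836 = 3.418
Difference = 3.685 − 3.418 = 0.267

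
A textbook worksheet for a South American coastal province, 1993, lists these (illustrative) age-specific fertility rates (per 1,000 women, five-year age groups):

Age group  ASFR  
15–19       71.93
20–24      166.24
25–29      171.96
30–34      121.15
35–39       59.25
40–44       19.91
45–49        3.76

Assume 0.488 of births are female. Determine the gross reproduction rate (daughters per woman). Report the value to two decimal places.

Proportion female at birth = 0.488.
Sum of ASFRs = 71.93 + 166.24 + 171.96 + 121.15 + 59.25 + 19.91 + 3.76 = 614.20
TFR = 5 × 614.20 / 1000 = 3.071
GRR = 0.488 × 3.071 = 1.49865

1.50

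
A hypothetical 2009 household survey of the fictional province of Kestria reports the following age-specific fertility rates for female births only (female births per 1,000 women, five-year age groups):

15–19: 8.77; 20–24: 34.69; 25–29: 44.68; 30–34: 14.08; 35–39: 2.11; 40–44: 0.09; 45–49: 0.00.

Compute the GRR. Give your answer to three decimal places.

0.522

Sum of female ASFRs = 8.77 + 34.69 + 44.68 + 14.08 + 2.11 + 0.09 + 0.00 = 104.42
GRR = 5 × 104.42 / 1000 = 0.5221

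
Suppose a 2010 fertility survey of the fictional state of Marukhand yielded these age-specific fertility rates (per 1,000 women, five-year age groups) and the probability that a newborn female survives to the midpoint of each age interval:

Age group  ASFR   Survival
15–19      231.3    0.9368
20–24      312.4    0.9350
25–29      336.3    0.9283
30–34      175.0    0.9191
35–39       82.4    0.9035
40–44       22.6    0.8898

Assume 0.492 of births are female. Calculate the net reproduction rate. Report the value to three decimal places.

Proportion female at birth = 0.492.
Per-age-group product (5 × ASFR × survival probability):
  15–19: 5 × 231.3/1000 × 0.9368 = 1.08341
  20–24: 5 × 312.4/1000 × 0.9350 = 1.46047
  25–29: 5 × 336.3/1000 × 0.9283 = 1.56094
  30–34: 5 × 175.0/1000 × 0.9191 = 0.80421
  35–39: 5 × 82.4/1000 × 0.9035 = 0.37224
  40–44: 5 × 22.6/1000 × 0.8898 = 0.10055
Sum = 5.38182
NRR = 0.492 × 5.38182 = 2.64786

2.648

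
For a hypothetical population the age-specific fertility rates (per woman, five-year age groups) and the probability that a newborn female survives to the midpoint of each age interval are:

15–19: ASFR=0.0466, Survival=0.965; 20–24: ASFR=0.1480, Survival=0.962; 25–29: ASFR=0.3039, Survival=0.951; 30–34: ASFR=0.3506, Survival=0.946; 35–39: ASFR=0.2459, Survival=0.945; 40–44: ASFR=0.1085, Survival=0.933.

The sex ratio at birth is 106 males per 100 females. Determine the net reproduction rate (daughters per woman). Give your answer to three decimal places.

2.771

Proportion female at birth = 100 / (100 + 106) = 0.48544.
Per-age-group product (5 × ASFR × survival probability):
  15–19: 5 × 0.0466 × 0.965 = 0.22485
  20–24: 5 × 0.1480 × 0.962 = 0.71188
  25–29: 5 × 0.3039 × 0.951 = 1.44504
  30–34: 5 × 0.3506 × 0.946 = 1.65834
  35–39: 5 × 0.2459 × 0.945 = 1.16188
  40–44: 5 × 0.1085 × 0.933 = 0.50615
Sum = 5.70814
NRR = 0.48544 × 5.70814 = 2.77096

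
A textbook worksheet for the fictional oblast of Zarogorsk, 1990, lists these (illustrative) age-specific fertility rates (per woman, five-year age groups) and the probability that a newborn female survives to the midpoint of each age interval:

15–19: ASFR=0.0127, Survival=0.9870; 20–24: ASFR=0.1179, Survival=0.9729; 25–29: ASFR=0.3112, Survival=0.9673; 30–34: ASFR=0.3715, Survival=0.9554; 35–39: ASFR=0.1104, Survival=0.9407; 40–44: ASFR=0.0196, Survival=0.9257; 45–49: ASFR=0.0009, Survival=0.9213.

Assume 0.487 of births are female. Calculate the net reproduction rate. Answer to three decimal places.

2.206

Proportion female at birth = 0.487.
Weighting each age-specific rate by interval width and survival:
  15–19: 5 × 0.0127 × 0.9870 = 0.06267
  20–24: 5 × 0.1179 × 0.9729 = 0.57352
  25–29: 5 × 0.3112 × 0.9673 = 1.50512
  30–34: 5 × 0.3715 × 0.9554 = 1.77466
  35–39: 5 × 0.1104 × 0.9407 = 0.51927
  40–44: 5 × 0.0196 × 0.9257 = 0.09072
  45–49: 5 × 0.0009 × 0.9213 = 0.00415
Sum = 4.53011
NRR = 0.487 × 4.53011 = 2.20616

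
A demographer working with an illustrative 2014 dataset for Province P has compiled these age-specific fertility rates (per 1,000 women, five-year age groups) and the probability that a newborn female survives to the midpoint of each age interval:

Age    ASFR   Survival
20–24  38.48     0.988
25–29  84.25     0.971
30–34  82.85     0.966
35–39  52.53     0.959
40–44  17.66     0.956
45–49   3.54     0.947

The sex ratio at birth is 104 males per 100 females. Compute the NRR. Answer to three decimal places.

0.663

Proportion female at birth = 100 / (100 + 104) = 0.49020.
Weighting each age-specific rate by interval width and survival:
  20–24: 5 × 38.48/1000 × 0.988 = 0.19009
  25–29: 5 × 84.25/1000 × 0.971 = 0.40903
  30–34: 5 × 82.85/1000 × 0.966 = 0.40017
  35–39: 5 × 52.53/1000 × 0.959 = 0.25188
  40–44: 5 × 17.66/1000 × 0.956 = 0.08441
  45–49: 5 × 3.54/1000 × 0.947 = 0.01676
Sum = 1.35234
NRR = 0.49020 × 1.35234 = 0.66292
An NRR under 1 implies long-run decline under these rates.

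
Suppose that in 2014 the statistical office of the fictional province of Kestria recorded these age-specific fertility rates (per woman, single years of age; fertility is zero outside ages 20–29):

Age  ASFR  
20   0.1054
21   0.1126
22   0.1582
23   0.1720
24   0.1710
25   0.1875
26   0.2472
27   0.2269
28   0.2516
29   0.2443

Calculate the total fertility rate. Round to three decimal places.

1.877

Sum of ASFRs = 0.1054 + 0.1126 + 0.1582 + 0.1720 + 0.1710 + 0.1875 + 0.2472 + 0.2269 + 0.2516 + 0.2443 = 1.8767
TFR = 1.8767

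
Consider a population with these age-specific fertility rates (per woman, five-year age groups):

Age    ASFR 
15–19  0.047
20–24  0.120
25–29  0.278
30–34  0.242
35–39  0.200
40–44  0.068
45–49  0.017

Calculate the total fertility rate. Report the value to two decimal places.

4.86

Sum of ASFRs = 0.047 + 0.120 + 0.278 + 0.242 + 0.200 + 0.068 + 0.017 = 0.972
TFR = 5 × 0.972 = 4.86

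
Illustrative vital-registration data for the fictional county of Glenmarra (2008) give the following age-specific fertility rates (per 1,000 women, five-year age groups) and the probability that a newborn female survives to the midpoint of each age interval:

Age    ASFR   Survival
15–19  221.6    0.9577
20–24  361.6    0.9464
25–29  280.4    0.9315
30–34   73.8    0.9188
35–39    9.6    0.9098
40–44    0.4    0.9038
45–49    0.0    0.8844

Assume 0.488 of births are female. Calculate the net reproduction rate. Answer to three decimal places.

Proportion female at birth = 0.488.
Each age group contributes 5 × ASFR × survival:
  15–19: 5 × 221.6/1000 × 0.9577 = 1.06113
  20–24: 5 × 361.6/1000 × 0.9464 = 1.71109
  25–29: 5 × 280.4/1000 × 0.9315 = 1.30596
  30–34: 5 × 73.8/1000 × 0.9188 = 0.33904
  35–39: 5 × 9.6/1000 × 0.9098 = 0.04367
  40–44: 5 × 0.4/1000 × 0.9038 = 0.00181
  45–49: 5 × 0.0/1000 × 0.8844 = 0.00000
Sum = 4.46270
NRR = 0.488 × 4.46270 = 2.17780

2.178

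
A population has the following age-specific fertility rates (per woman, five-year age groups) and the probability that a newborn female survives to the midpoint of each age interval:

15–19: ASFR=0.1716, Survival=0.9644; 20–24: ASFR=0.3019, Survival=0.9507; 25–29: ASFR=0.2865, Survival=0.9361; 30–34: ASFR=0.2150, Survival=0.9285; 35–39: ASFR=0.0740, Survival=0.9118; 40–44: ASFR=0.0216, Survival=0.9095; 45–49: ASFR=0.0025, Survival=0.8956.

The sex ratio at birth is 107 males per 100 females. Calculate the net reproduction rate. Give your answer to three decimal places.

Proportion female at birth = 100 / (100 + 107) = 0.48309.
Each age group contributes 5 × ASFR × survival:
  15–19: 5 × 0.1716 × 0.9644 = 0.82746
  20–24: 5 × 0.3019 × 0.9507 = 1.43508
  25–29: 5 × 0.2865 × 0.9361 = 1.34096
  30–34: 5 × 0.2150 × 0.9285 = 0.99814
  35–39: 5 × 0.0740 × 0.9118 = 0.33737
  40–44: 5 × 0.0216 × 0.9095 = 0.09823
  45–49: 5 × 0.0025 × 0.8956 = 0.01120
Sum = 5.04844
NRR = 0.48309 × 5.04844 = 2.43885

2.439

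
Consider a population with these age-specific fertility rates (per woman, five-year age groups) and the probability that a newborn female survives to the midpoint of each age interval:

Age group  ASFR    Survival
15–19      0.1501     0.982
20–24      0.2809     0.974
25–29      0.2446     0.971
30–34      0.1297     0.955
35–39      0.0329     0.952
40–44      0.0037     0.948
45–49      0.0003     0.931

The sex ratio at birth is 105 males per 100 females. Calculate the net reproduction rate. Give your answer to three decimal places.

1.994

Proportion female at birth = 100 / (100 + 105) = 0.48780.
Weighting each age-specific rate by interval width and survival:
  15–19: 5 × 0.1501 × 0.982 = 0.73699
  20–24: 5 × 0.2809 × 0.974 = 1.36798
  25–29: 5 × 0.2446 × 0.971 = 1.18753
  30–34: 5 × 0.1297 × 0.955 = 0.61932
  35–39: 5 × 0.0329 × 0.952 = 0.15660
  40–44: 5 × 0.0037 × 0.948 = 0.01754
  45–49: 5 × 0.0003 × 0.931 = 0.00140
Sum = 4.08736
NRR = 0.48780 × 4.08736 = 1.99381
NRR > 1, so each generation more than replaces itself.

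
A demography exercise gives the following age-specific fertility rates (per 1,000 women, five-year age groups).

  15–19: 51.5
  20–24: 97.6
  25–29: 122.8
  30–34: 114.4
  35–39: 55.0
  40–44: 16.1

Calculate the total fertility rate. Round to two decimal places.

Sum of ASFRs = 51.5 + 97.6 + 122.8 + 114.4 + 55.0 + 16.1 = 457.4
TFR = 5 × 457.4 / 1000 = 2.287

2.29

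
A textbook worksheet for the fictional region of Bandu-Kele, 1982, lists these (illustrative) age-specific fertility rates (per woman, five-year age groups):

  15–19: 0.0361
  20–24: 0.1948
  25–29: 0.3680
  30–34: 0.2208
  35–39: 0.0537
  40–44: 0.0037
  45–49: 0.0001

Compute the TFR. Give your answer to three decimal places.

4.386

Sum of ASFRs = 0.0361 + 0.1948 + 0.3680 + 0.2208 + 0.0537 + 0.0037 + 0.0001 = 0.8772
TFR = 5 × 0.8772 = 4.386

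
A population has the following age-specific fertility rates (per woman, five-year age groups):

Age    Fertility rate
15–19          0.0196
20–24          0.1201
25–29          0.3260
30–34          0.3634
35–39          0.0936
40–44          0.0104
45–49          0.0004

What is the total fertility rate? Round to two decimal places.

4.67

Sum of ASFRs = 0.0196 + 0.1201 + 0.3260 + 0.3634 + 0.0936 + 0.0104 + 0.0004 = 0.9335
TFR = 5 × 0.9335 = 4.6675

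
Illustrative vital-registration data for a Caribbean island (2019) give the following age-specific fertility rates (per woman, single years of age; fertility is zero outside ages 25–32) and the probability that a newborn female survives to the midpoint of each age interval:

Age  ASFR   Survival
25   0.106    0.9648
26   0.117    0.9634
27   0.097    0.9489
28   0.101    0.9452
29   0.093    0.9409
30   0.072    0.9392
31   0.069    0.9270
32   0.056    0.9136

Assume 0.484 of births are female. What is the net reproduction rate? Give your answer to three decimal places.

Proportion female at birth = 0.484.
Weighting each age-specific rate by interval width and survival:
  25: 1 × 0.106 × 0.9648 = 0.10227
  26: 1 × 0.117 × 0.9634 = 0.11272
  27: 1 × 0.097 × 0.9489 = 0.09204
  28: 1 × 0.101 × 0.9452 = 0.09547
  29: 1 × 0.093 × 0.9409 = 0.08750
  30: 1 × 0.072 × 0.9392 = 0.06762
  31: 1 × 0.069 × 0.9270 = 0.06396
  32: 1 × 0.056 × 0.9136 = 0.05116
Sum = 0.67274
NRR = 0.484 × 0.67274 = 0.32561
NRR < 1, so the cohort does not fully replace itself.

0.326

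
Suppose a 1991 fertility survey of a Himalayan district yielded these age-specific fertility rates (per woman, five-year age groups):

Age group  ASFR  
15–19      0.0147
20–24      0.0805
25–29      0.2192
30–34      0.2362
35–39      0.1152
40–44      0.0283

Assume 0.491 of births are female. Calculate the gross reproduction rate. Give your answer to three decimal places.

1.704

Proportion female at birth = 0.491.
Sum of ASFRs = 0.0147 + 0.0805 + 0.2192 + 0.2362 + 0.1152 + 0.0283 = 0.6941
TFR = 5 × 0.6941 = 3.4705
GRR = 0.491 × 3.4705 = 1.70402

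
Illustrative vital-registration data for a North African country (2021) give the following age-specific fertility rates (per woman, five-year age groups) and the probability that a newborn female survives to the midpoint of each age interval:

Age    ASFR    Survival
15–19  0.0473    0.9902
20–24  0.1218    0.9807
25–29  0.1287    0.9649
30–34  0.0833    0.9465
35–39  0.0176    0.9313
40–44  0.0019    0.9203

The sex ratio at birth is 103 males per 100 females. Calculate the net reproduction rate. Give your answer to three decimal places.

Proportion female at birth = 100 / (100 + 103) = 0.49261.
Weighting each age-specific rate by interval width and survival:
  15–19: 5 × 0.0473 × 0.9902 = 0.23418
  20–24: 5 × 0.1218 × 0.9807 = 0.59725
  25–29: 5 × 0.1287 × 0.9649 = 0.62091
  30–34: 5 × 0.0833 × 0.9465 = 0.39422
  35–39: 5 × 0.0176 × 0.9313 = 0.08195
  40–44: 5 × 0.0019 × 0.9203 = 0.00874
Sum = 1.93725
NRR = 0.49261 × 1.93725 = 0.95431
NRR < 1, so the cohort does not fully replace itself.

0.954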